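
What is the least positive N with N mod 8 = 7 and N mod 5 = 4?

39

x ≡ 4 (mod 5) gives x ∈ {4, 9, 14, 19, 24, 29, 34, 39}.
The first of these with x mod 8 = 7 is 39.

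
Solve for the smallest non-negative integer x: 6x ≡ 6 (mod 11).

1

6⁻¹ ≡ 2 (mod 11) because 6·2 = 12 = 1·11 + 1.
Multiplying both sides by 2: x ≡ 2·6 = 12 ≡ 1 (mod 11).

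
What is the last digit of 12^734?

The units digit of 12^n cycles with period 4: 2, 4, 8, 6, …
734 mod 4 = 2, so the last digit matches 2^2 = 4.

4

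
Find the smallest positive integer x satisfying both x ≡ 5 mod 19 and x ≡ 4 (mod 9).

x ≡ 4 (mod 9) gives x ∈ {4, 13, 22, 31, 40, 49, 58, 67, …}.
The first of these with x mod 19 = 5 is 157.

157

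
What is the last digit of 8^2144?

The units digit of 8^n cycles with period 4: 8, 4, 2, 6, …
2144 leaves remainder 0 on division by 4, so 8^2144 ends in 6.

6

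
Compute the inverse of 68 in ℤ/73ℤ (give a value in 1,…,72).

68·29 = 1972 = 27·73 + 1, so 68⁻¹ ≡ 29 (mod 73).

29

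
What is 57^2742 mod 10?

9

Powers of 7 mod 10 repeat with period 4: 7, 9, 3, 1.
2742 mod 4 = 2, so the last digit matches 7^2 = 9.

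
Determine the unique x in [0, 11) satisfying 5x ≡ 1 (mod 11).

The inverse of 5 mod 11 is 9 (since 5·9 = 45 ≡ 1).
Multiplying both sides by 9: x ≡ 9·1 = 9 ≡ 9 (mod 11).

9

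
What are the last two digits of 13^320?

01

Square-and-reduce mod 100: 13^1≡13, 13^2≡69, 13^4≡61, 13^8≡21, 13^16≡41, 13^32≡81, 13^64≡61, 13^128≡21, 13^256≡41.
320 = 64 + 256, so 13^320 ≡ 61·41 ≡ 1 (mod 100).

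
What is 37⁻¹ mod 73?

2

37·2 = 74 = 1·73 + 1, so 37⁻¹ ≡ 2 (mod 73).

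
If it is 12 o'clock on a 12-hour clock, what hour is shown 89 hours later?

5

Dividing 89 by 12 gives quotient 7 and remainder 5.
12 + 5 → 5 on a 12-hour dial.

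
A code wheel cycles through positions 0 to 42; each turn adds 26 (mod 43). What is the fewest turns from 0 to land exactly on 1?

5

26·5 = 130 = 3·43 + 1, so 26⁻¹ ≡ 5 (mod 43).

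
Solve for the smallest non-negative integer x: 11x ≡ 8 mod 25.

3

The inverse of 11 mod 25 is 16 (since 11·16 = 176 ≡ 1).
Multiplying both sides by 16: x ≡ 16·8 = 128 ≡ 3 (mod 25).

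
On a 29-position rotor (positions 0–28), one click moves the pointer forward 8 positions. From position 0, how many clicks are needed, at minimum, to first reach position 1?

29 = 3·8 + 5
8 = 1·5 + 3
5 = 1·3 + 2
3 = 1·2 + 1
2 = 2·1 + 0
Back-substituting gives 8·11 ≡ 1 (mod 29).

11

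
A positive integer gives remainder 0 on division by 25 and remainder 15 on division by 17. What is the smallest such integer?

x ≡ 15 (mod 17) gives x ∈ {15, 32, 49, 66, 83, 100}.
The first of these with x mod 25 = 0 is 100.

100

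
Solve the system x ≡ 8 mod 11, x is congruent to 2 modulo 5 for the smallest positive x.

52

x ≡ 2 (mod 5) gives x ∈ {2, 7, 12, 17, 22, 27, 32, 37, …}.
The first of these with x mod 11 = 8 is 52.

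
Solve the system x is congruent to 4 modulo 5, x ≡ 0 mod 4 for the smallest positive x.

4

x ≡ 0 (mod 4) gives x ∈ {0, 4}.
The first of these with x mod 5 = 4 is 4.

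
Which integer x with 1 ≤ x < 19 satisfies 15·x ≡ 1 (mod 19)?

14

15·14 = 210 = 11·19 + 1, so 15⁻¹ ≡ 14 (mod 19).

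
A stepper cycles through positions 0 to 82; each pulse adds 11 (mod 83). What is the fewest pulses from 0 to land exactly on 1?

11·68 = 748 = 9·83 + 1, so 11⁻¹ ≡ 68 (mod 83).

68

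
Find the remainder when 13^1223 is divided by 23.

8

Successive squares of 13 mod 23: 13^1≡13, 13^2≡8, 13^4≡18, 13^8≡2, 13^16≡4, 13^32≡16, 13^64≡3, 13^128≡9, 13^256≡12, 13^512≡6, 13^1024≡13.
1223 = 1 + 2 + 4 + 64 + 128 + 1024, so 13^1223 ≡ 13·8·18·3·9·13 ≡ 8 (mod 23).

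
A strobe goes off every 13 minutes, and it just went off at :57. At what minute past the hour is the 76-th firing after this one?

25

76·13 = 988.
Dividing 988 by 60 gives quotient 16 and remainder 28.
(57 + 28) mod 60 = 25.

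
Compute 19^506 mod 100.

Square-and-reduce mod 100: 19^1≡19, 19^2≡61, 19^4≡21, 19^8≡41, 19^16≡81, 19^32≡61, 19^64≡21, 19^128≡41, 19^256≡81.
Since 506 = 2 + 8 + 16 + 32 + 64 + 128 + 256 in binary, 19^506 ≡ 61·41·81·61·21·41·81 ≡ 81 (mod 100).

81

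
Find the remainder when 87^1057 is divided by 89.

By repeated squaring mod 89: 87^1≡87, 87^2≡4, 87^4≡16, 87^8≡78, 87^16≡32, 87^32≡45, 87^64≡67, 87^128≡39, 87^256≡8, 87^512≡64, 87^1024≡2.
Since 1057 = 1 + 32 + 1024 in binary, 87^1057 ≡ 87·45·2 ≡ 87 (mod 89).

87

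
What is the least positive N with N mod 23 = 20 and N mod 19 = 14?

204

x ≡ 14 (mod 19) gives x ∈ {14, 33, 52, 71, 90, 109, 128, 147, …}.
The first of these with x mod 23 = 20 is 204.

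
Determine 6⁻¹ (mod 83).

14

83 = 13·6 + 5
6 = 1·5 + 1
5 = 5·1 + 0
Back-substituting gives 6·14 ≡ 1 (mod 83).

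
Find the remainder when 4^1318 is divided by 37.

34

Successive squares of 4 mod 37: 4^1≡4, 4^2≡16, 4^4≡34, 4^8≡9, 4^16≡7, 4^32≡12, 4^64≡33, 4^128≡16, 4^256≡34, 4^512≡9, 4^1024≡7.
1318 = 2 + 4 + 32 + 256 + 1024, so 4^1318 ≡ 16·34·12·34·7 ≡ 34 (mod 37).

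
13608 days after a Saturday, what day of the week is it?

Saturday

Dividing 13608 by 7 gives quotient 1944 and remainder 0.
Saturday + 0 days → Saturday.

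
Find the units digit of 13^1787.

7

Powers of 3 mod 10 repeat with period 4: 3, 9, 7, 1.
1787 leaves remainder 3 on division by 4, so 13^1787 ends in 7.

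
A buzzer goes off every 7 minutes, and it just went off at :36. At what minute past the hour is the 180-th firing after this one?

36

180·7 = 1260.
1260 mod 60 = 0 (since 21·60 = 1260).
(36 + 0) mod 60 = 36.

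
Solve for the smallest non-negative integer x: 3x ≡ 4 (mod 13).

The inverse of 3 mod 13 is 9 (since 3·9 = 27 ≡ 1).
So x ≡ 9·4 = 36 ≡ 10 (mod 13).

10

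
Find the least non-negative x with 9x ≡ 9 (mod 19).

9⁻¹ ≡ 17 (mod 19) because 9·17 = 153 = 8·19 + 1.
Multiplying both sides by 17: x ≡ 17·9 = 153 ≡ 1 (mod 19).
Check: 9·1 = 9 = 0·19 + 9.

1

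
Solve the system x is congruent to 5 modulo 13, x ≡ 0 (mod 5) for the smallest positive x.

x ≡ 0 (mod 5) gives x ∈ {0, 5}.
The first of these with x mod 13 = 5 is 5.

5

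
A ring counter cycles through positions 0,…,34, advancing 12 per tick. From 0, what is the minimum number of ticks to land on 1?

12⁻¹ ≡ 3 (mod 35) because 12·3 = 36 = 1·35 + 1.
So x ≡ 3·1 = 3 ≡ 3 (mod 35).

3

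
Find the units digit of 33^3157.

The units digit of 33^n cycles with period 4: 3, 9, 7, 1, …
3157 mod 4 = 1, so the last digit matches 3^1 = 3.

3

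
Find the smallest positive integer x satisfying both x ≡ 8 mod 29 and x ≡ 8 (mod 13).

x ≡ 8 (mod 13) gives x ∈ {8}.
The first of these with x mod 29 = 8 is 8.

8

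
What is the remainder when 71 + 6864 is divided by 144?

23

6864 mod 144 = 96 (since 47·144 = 6768).
(71 + 96) mod 144 = 23.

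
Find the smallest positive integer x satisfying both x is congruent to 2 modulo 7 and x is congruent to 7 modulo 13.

72

x ≡ 2 (mod 7) gives x ∈ {2, 9, 16, 23, 30, 37, 44, 51, …}.
The first of these with x mod 13 = 7 is 72.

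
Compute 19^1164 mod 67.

Square-and-reduce mod 67: 19^1≡19, 19^2≡26, 19^4≡6, 19^8≡36, 19^16≡23, 19^32≡60, 19^64≡49, 19^128≡56, 19^256≡54, 19^512≡35, 19^1024≡19.
Since 1164 = 4 + 8 + 128 + 1024 in binary, 19^1164 ≡ 6·36·56·19 ≡ 14 (mod 67).

14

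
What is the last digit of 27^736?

Last digits of 7^n: 7, 9, 3, 1 (period 4).
736 leaves remainder 0 on division by 4, so 27^736 ends in 1.

1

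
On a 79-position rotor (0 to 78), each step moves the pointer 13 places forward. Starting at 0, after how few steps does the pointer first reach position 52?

4

The inverse of 13 mod 79 is 73 (since 13·73 = 949 ≡ 1).
So x ≡ 73·52 = 3796 ≡ 4 (mod 79).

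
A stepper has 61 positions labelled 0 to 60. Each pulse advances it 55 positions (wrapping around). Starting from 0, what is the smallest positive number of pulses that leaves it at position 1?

55·10 = 550 = 9·61 + 1, so 55⁻¹ ≡ 10 (mod 61).

10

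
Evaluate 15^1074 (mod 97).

By repeated squaring mod 97: 15^1≡15, 15^2≡31, 15^4≡88, 15^8≡81, 15^16≡62, 15^32≡61, 15^64≡35, 15^128≡61, 15^256≡35, 15^512≡61, 15^1024≡35.
Since 1074 = 2 + 16 + 32 + 1024 in binary, 15^1074 ≡ 31·62·61·35 ≡ 79 (mod 97).

79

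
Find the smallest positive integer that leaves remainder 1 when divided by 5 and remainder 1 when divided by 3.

1

x ≡ 1 (mod 3) gives x ∈ {1}.
The first of these with x mod 5 = 1 is 1.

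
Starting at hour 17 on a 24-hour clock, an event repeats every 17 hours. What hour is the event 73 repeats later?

73·17 = 1241.
1241 = 51·24 + 17, so 1241 mod 24 = 17.
(17 + 17) mod 24 = 10.

10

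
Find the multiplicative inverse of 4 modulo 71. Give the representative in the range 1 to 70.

4·18 = 72 = 1·71 + 1, so 4⁻¹ ≡ 18 (mod 71).

18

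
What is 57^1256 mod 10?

1

Last digits of 7^n: 7, 9, 3, 1 (period 4).
1256 mod 4 = 0, so the last digit matches 7^4 = 1.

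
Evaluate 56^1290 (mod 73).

Successive squares of 56 mod 73: 56^1≡56, 56^2≡70, 56^4≡9, 56^8≡8, 56^16≡64, 56^32≡8, 56^64≡64, 56^128≡8, 56^256≡64, 56^512≡8, 56^1024≡64.
Since 1290 = 2 + 8 + 256 + 1024 in binary, 56^1290 ≡ 70·8·64·64 ≡ 27 (mod 73).

27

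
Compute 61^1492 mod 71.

43

By repeated squaring mod 71: 61^1≡61, 61^2≡29, 61^4≡60, 61^8≡50, 61^16≡15, 61^32≡12, 61^64≡2, 61^128≡4, 61^256≡16, 61^512≡43, 61^1024≡3.
Since 1492 = 4 + 16 + 64 + 128 + 256 + 1024 in binary, 61^1492 ≡ 60·15·2·4·16·3 ≡ 43 (mod 71).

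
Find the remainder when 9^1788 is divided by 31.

16

Successive squares of 9 mod 31: 9^1≡9, 9^2≡19, 9^4≡20, 9^8≡28, 9^16≡9, 9^32≡19, 9^64≡20, 9^128≡28, 9^256≡9, 9^512≡19, 9^1024≡20.
Since 1788 = 4 + 8 + 16 + 32 + 64 + 128 + 512 + 1024 in binary, 9^1788 ≡ 20·28·9·19·20·28·19·20 ≡ 16 (mod 31).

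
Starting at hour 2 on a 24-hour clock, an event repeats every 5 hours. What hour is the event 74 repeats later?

12

74·5 = 370.
370 = 15·24 + 10, so 370 mod 24 = 10.
(2 + 10) mod 24 = 12.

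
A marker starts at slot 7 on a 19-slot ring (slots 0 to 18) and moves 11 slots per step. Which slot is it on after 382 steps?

382·11 = 4202.
4202 = 221·19 + 3, so 4202 mod 19 = 3.
(7 + 3) mod 19 = 10.

10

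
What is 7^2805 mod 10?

7

Last digits of 7^n: 7, 9, 3, 1 (period 4).
2805 leaves remainder 1 on division by 4, so 7^2805 ends in 7.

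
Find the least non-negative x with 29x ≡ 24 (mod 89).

The inverse of 29 mod 89 is 43 (since 29·43 = 1247 ≡ 1).
So x ≡ 43·24 = 1032 ≡ 53 (mod 89).

53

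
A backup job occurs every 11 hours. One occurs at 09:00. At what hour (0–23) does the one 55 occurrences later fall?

14

55·11 = 605.
605 = 25·24 + 5, so 605 mod 24 = 5.
(9 + 5) mod 24 = 14.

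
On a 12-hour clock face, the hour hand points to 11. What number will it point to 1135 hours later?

Dividing 1135 by 12 gives quotient 94 and remainder 7.
11 + 7 → 6 on a 12-hour dial.

6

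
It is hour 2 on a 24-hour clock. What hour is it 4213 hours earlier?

4213 − 175·24 = 13, so 4213 ≡ 13 (mod 24).
(2 − 13) mod 24 = 13.

13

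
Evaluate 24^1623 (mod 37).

Square-and-reduce mod 37: 24^1≡24, 24^2≡21, 24^4≡34, 24^8≡9, 24^16≡7, 24^32≡12, 24^64≡33, 24^128≡16, 24^256≡34, 24^512≡9, 24^1024≡7.
1623 = 1 + 2 + 4 + 16 + 64 + 512 + 1024, so 24^1623 ≡ 24·21·34·7·33·9·7 ≡ 23 (mod 37).

23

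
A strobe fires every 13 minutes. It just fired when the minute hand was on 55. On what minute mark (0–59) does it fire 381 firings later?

381·13 = 4953.
4953 − 82·60 = 33, so 4953 ≡ 33 (mod 60).
(55 + 33) mod 60 = 28.

28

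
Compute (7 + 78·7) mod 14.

7

78·7 = 546.
546 − 39·14 = 0, so 546 ≡ 0 (mod 14).
(7 + 0) mod 14 = 7.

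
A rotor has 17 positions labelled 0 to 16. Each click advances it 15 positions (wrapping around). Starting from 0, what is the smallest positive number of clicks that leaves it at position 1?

8

17 = 1·15 + 2
15 = 7·2 + 1
2 = 2·1 + 0
Back-substituting gives 15·8 ≡ 1 (mod 17).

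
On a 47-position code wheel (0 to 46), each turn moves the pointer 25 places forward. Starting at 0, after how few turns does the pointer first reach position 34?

7

25⁻¹ ≡ 32 (mod 47) because 25·32 = 800 = 17·47 + 1.
So x ≡ 32·34 = 1088 ≡ 7 (mod 47).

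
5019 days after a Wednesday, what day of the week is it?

5019 = 717·7 + 0, so 5019 mod 7 = 0.
Wednesday + 0 days → Wednesday.

Wednesday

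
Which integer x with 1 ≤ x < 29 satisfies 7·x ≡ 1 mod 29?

29 = 4·7 + 1
7 = 7·1 + 0
Back-substituting gives 7·25 ≡ 1 (mod 29).

25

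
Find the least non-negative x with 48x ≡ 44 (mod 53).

23

The inverse of 48 mod 53 is 21 (since 48·21 = 1008 ≡ 1).
Multiplying both sides by 21: x ≡ 21·44 = 924 ≡ 23 (mod 53).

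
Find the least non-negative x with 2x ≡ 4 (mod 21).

2⁻¹ ≡ 11 (mod 21) because 2·11 = 22 = 1·21 + 1.
So x ≡ 11·4 = 44 ≡ 2 (mod 21).

2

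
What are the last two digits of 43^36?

By repeated squaring mod 100: 43^1≡43, 43^2≡49, 43^4≡1, 43^8≡1, 43^16≡1, 43^32≡1.
Since 36 = 4 + 32 in binary, 43^36 ≡ 1·1 ≡ 1 (mod 100).

01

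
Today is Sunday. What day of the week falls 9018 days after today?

Tuesday

9018 − 1288·7 = 2, so 9018 ≡ 2 (mod 7).
Sunday + 2 days → Tuesday.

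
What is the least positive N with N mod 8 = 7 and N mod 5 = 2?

7

Since 5·5 ≡ 1 (mod 8), take x = 2 + 5·((7−2)·5 mod 8) = 2 + 5·1 = 7.
Check: 7 mod 8 = 7, 7 mod 5 = 2.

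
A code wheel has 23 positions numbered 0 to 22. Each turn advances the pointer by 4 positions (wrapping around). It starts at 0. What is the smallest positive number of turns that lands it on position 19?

4⁻¹ ≡ 6 (mod 23) because 4·6 = 24 = 1·23 + 1.
So x ≡ 6·19 = 114 ≡ 22 (mod 23).

22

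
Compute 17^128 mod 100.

41

By repeated squaring mod 100: 17^1≡17, 17^2≡89, 17^4≡21, 17^8≡41, 17^16≡81, 17^32≡61, 17^64≡21, 17^128≡41.
Since 128 = 128 in binary, 17^128 ≡ 41 ≡ 41 (mod 100).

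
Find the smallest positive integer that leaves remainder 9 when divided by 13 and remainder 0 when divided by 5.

35

Since 5·8 ≡ 1 (mod 13), take x = 0 + 5·((9−0)·8 mod 13) = 0 + 5·7 = 35.
Check: 35 mod 13 = 9, 35 mod 5 = 0.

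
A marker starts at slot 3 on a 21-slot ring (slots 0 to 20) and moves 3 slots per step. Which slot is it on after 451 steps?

12

451·3 = 1353.
Dividing 1353 by 21 gives quotient 64 and remainder 9.
(3 + 9) mod 21 = 12.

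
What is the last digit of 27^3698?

The units digit of 27^n cycles with period 4: 7, 9, 3, 1, …
3698 leaves remainder 2 on division by 4, so 27^3698 ends in 9.

9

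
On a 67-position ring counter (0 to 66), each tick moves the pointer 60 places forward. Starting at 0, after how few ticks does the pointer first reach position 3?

57

The inverse of 60 mod 67 is 19 (since 60·19 = 1140 ≡ 1).
So x ≡ 19·3 = 57 ≡ 57 (mod 67).
Check: 60·57 = 3420 = 51·67 + 3.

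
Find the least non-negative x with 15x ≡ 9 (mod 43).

The inverse of 15 mod 43 is 23 (since 15·23 = 345 ≡ 1).
Multiplying both sides by 23: x ≡ 23·9 = 207 ≡ 35 (mod 43).

35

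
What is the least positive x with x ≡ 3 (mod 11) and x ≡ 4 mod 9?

x ≡ 4 (mod 9) gives x ∈ {4, 13, 22, 31, 40, 49, 58}.
The first of these with x mod 11 = 3 is 58.

58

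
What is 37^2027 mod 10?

3

Powers of 7 mod 10 repeat with period 4: 7, 9, 3, 1.
2027 leaves remainder 3 on division by 4, so 37^2027 ends in 3.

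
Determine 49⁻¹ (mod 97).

49·2 = 98 = 1·97 + 1, so 49⁻¹ ≡ 2 (mod 97).

2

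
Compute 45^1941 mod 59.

By repeated squaring mod 59: 45^1≡45, 45^2≡19, 45^4≡7, 45^8≡49, 45^16≡41, 45^32≡29, 45^64≡15, 45^128≡48, 45^256≡3, 45^512≡9, 45^1024≡22.
1941 = 1 + 4 + 16 + 128 + 256 + 512 + 1024, so 45^1941 ≡ 45·7·41·48·3·9·22 ≡ 28 (mod 59).

28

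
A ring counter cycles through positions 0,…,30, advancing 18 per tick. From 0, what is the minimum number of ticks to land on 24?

22

18⁻¹ ≡ 19 (mod 31) because 18·19 = 342 = 11·31 + 1.
Multiplying both sides by 19: x ≡ 19·24 = 456 ≡ 22 (mod 31).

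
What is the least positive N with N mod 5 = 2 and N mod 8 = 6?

x ≡ 2 (mod 5) gives x ∈ {2, 7, 12, 17, 22}.
The first of these with x mod 8 = 6 is 22.

22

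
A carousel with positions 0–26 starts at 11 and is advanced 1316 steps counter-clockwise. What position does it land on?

18

Dividing 1316 by 27 gives quotient 48 and remainder 20.
(11 − 20) mod 27 = 18.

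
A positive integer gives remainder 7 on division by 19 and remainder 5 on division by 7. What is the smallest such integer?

x ≡ 5 (mod 7) gives x ∈ {5, 12, 19, 26}.
The first of these with x mod 19 = 7 is 26.

26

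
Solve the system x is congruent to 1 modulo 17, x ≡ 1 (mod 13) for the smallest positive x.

Since 13·4 ≡ 1 (mod 17), take x = 1 + 13·((1−1)·4 mod 17) = 1 + 13·0 = 1.
Check: 1 mod 17 = 1, 1 mod 13 = 1.

1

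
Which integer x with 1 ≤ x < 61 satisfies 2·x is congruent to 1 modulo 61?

2·31 = 62 = 1·61 + 1, so 2⁻¹ ≡ 31 (mod 61).

31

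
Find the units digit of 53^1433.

3

The units digit of 53^n cycles with period 4: 3, 9, 7, 1, …
1433 leaves remainder 1 on division by 4, so 53^1433 ends in 3.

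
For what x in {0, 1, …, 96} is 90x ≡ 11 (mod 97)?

The inverse of 90 mod 97 is 83 (since 90·83 = 7470 ≡ 1).
So x ≡ 83·11 = 913 ≡ 40 (mod 97).
Check: 90·40 = 3600 = 37·97 + 11.

40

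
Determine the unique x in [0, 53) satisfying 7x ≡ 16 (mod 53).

The inverse of 7 mod 53 is 38 (since 7·38 = 266 ≡ 1).
So x ≡ 38·16 = 608 ≡ 25 (mod 53).

25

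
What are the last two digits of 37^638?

29

By repeated squaring mod 100: 37^1≡37, 37^2≡69, 37^4≡61, 37^8≡21, 37^16≡41, 37^32≡81, 37^64≡61, 37^128≡21, 37^256≡41, 37^512≡81.
638 = 2 + 4 + 8 + 16 + 32 + 64 + 512, so 37^638 ≡ 69·61·21·41·81·61·81 ≡ 29 (mod 100).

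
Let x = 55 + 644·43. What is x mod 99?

27

644·43 = 27692.
27692 − 279·99 = 71, so 27692 ≡ 71 (mod 99).
(55 + 71) mod 99 = 27.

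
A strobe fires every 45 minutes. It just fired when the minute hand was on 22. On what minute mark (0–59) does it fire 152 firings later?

152·45 = 6840.
6840 − 114·60 = 0, so 6840 ≡ 0 (mod 60).
(22 + 0) mod 60 = 22.

22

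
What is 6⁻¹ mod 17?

3

6·3 = 18 = 1·17 + 1, so 6⁻¹ ≡ 3 (mod 17).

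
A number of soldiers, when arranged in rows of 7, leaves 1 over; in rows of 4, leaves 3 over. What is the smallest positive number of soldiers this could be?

15

x ≡ 3 (mod 4) gives x ∈ {3, 7, 11, 15}.
The first of these with x mod 7 = 1 is 15.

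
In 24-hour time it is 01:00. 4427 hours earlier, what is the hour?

4427 = 184·24 + 11, so 4427 mod 24 = 11.
(1 − 11) mod 24 = 14.

14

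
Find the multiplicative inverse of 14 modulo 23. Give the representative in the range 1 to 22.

14·5 = 70 = 3·23 + 1, so 14⁻¹ ≡ 5 (mod 23).

5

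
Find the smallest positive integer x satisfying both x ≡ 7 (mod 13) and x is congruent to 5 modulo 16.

85

x ≡ 7 (mod 13) gives x ∈ {7, 20, 33, 46, 59, 72, 85}.
The first of these with x mod 16 = 5 is 85.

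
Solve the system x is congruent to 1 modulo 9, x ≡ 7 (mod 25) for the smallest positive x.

Since 25·4 ≡ 1 (mod 9), take x = 7 + 25·((1−7)·4 mod 9) = 7 + 25·3 = 82.
Check: 82 mod 9 = 1, 82 mod 25 = 7.

82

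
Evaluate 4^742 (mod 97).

By repeated squaring mod 97: 4^1≡4, 4^2≡16, 4^4≡62, 4^8≡61, 4^16≡35, 4^32≡61, 4^64≡35, 4^128≡61, 4^256≡35, 4^512≡61.
742 = 2 + 4 + 32 + 64 + 128 + 512, so 4^742 ≡ 16·62·61·35·61·61 ≡ 91 (mod 97).

91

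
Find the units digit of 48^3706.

Last digits of 8^n: 8, 4, 2, 6 (period 4).
3706 mod 4 = 2, so the last digit matches 8^2 = 4.

4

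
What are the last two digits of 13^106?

Square-and-reduce mod 100: 13^1≡13, 13^2≡69, 13^4≡61, 13^8≡21, 13^16≡41, 13^32≡81, 13^64≡61.
Since 106 = 2 + 8 + 32 + 64 in binary, 13^106 ≡ 69·21·81·61 ≡ 9 (mod 100).

09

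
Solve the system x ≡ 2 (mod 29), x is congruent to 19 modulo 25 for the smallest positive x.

669

x ≡ 19 (mod 25) gives x ∈ {19, 44, 69, 94, 119, 144, 169, 194, …}.
The first of these with x mod 29 = 2 is 669.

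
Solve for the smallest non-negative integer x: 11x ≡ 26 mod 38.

11⁻¹ ≡ 7 (mod 38) because 11·7 = 77 = 2·38 + 1.
Multiplying both sides by 7: x ≡ 7·26 = 182 ≡ 30 (mod 38).
Check: 11·30 = 330 = 8·38 + 26.

30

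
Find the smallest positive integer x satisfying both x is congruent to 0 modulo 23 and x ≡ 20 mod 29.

Since 29·4 ≡ 1 (mod 23), take x = 20 + 29·((0−20)·4 mod 23) = 20 + 29·12 = 368.
Check: 368 mod 23 = 0, 368 mod 29 = 20.

368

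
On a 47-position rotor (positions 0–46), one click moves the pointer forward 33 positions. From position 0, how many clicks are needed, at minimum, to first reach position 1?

10

47 = 1·33 + 14
33 = 2·14 + 5
14 = 2·5 + 4
5 = 1·4 + 1
4 = 4·1 + 0
Back-substituting gives 33·10 ≡ 1 (mod 47).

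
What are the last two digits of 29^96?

By repeated squaring mod 100: 29^1≡29, 29^2≡41, 29^4≡81, 29^8≡61, 29^16≡21, 29^32≡41, 29^64≡81.
96 = 32 + 64, so 29^96 ≡ 41·81 ≡ 21 (mod 100).

21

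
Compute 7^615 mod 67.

Square-and-reduce mod 67: 7^1≡7, 7^2≡49, 7^4≡56, 7^8≡54, 7^16≡35, 7^32≡19, 7^64≡26, 7^128≡6, 7^256≡36, 7^512≡23.
Since 615 = 1 + 2 + 4 + 32 + 64 + 512 in binary, 7^615 ≡ 7·49·56·19·26·23 ≡ 52 (mod 67).

52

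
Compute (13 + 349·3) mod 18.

16

349·3 = 1047.
Dividing 1047 by 18 gives quotient 58 and remainder 3.
(13 + 3) mod 18 = 16.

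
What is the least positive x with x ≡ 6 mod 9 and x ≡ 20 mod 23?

Since 23·2 ≡ 1 (mod 9), take x = 20 + 23·((6−20)·2 mod 9) = 20 + 23·8 = 204.
Check: 204 mod 9 = 6, 204 mod 23 = 20.

204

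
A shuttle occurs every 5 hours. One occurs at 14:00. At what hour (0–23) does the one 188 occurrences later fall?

18

188·5 = 940.
940 = 39·24 + 4, so 940 mod 24 = 4.
(14 + 4) mod 24 = 18.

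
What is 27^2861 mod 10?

7

Last digits of 7^n: 7, 9, 3, 1 (period 4).
2861 mod 4 = 1, so the last digit matches 7^1 = 7.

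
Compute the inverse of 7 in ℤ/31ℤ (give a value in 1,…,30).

9

7·9 = 63 = 2·31 + 1, so 7⁻¹ ≡ 9 (mod 31).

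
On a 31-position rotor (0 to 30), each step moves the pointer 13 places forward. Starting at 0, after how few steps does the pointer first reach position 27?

13⁻¹ ≡ 12 (mod 31) because 13·12 = 156 = 5·31 + 1.
Multiplying both sides by 12: x ≡ 12·27 = 324 ≡ 14 (mod 31).
Check: 13·14 = 182 = 5·31 + 27.

14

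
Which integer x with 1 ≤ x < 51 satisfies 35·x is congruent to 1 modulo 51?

35

35·35 = 1225 = 24·51 + 1, so 35⁻¹ ≡ 35 (mod 51).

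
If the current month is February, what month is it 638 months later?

April

638 mod 12 = 2 (since 53·12 = 636).
February + 2 months → April.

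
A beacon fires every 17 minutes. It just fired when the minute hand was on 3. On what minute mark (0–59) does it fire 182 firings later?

182·17 = 3094.
3094 − 51·60 = 34, so 3094 ≡ 34 (mod 60).
(3 + 34) mod 60 = 37.

37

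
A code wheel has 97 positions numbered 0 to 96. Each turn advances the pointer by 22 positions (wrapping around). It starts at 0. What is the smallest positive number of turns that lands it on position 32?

The inverse of 22 mod 97 is 75 (since 22·75 = 1650 ≡ 1).
Multiplying both sides by 75: x ≡ 75·32 = 2400 ≡ 72 (mod 97).

72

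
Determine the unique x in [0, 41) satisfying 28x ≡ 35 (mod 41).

The inverse of 28 mod 41 is 22 (since 28·22 = 616 ≡ 1).
Multiplying both sides by 22: x ≡ 22·35 = 770 ≡ 32 (mod 41).

32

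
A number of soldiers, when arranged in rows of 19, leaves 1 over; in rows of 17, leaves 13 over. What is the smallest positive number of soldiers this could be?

115

x ≡ 13 (mod 17) gives x ∈ {13, 30, 47, 64, 81, 98, 115}.
The first of these with x mod 19 = 1 is 115.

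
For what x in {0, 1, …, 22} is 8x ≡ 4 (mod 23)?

12

The inverse of 8 mod 23 is 3 (since 8·3 = 24 ≡ 1).
Multiplying both sides by 3: x ≡ 3·4 = 12 ≡ 12 (mod 23).
Check: 8·12 = 96 = 4·23 + 4.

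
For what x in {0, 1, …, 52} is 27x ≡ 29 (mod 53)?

5

27⁻¹ ≡ 2 (mod 53) because 27·2 = 54 = 1·53 + 1.
Multiplying both sides by 2: x ≡ 2·29 = 58 ≡ 5 (mod 53).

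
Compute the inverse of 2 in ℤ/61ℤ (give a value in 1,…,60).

31

2·31 = 62 = 1·61 + 1, so 2⁻¹ ≡ 31 (mod 61).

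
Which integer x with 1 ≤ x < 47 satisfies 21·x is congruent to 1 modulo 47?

9

21·9 = 189 = 4·47 + 1, so 21⁻¹ ≡ 9 (mod 47).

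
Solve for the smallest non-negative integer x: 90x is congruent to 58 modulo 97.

90⁻¹ ≡ 83 (mod 97) because 90·83 = 7470 = 77·97 + 1.
So x ≡ 83·58 = 4814 ≡ 61 (mod 97).
Check: 90·61 = 5490 = 56·97 + 58.

61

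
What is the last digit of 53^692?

The units digit of 53^n cycles with period 4: 3, 9, 7, 1, …
692 mod 4 = 0, so the last digit matches 3^4 = 1.

1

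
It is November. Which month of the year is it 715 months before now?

715 − 59·12 = 7, so 715 ≡ 7 (mod 12).
November − 7 months → April.

April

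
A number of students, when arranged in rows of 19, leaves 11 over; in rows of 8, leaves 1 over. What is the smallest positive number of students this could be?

Since 8·12 ≡ 1 (mod 19), take x = 1 + 8·((11−1)·12 mod 19) = 1 + 8·6 = 49.
Check: 49 mod 19 = 11, 49 mod 8 = 1.

49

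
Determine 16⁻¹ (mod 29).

16·20 = 320 = 11·29 + 1, so 16⁻¹ ≡ 20 (mod 29).

20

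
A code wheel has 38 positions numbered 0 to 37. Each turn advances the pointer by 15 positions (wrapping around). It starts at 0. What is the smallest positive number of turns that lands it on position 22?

15⁻¹ ≡ 33 (mod 38) because 15·33 = 495 = 13·38 + 1.
Multiplying both sides by 33: x ≡ 33·22 = 726 ≡ 4 (mod 38).

4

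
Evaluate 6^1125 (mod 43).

Successive squares of 6 mod 43: 6^1≡6, 6^2≡36, 6^4≡6, 6^8≡36, 6^16≡6, 6^32≡36, 6^64≡6, 6^128≡36, 6^256≡6, 6^512≡36, 6^1024≡6.
Since 1125 = 1 + 4 + 32 + 64 + 1024 in binary, 6^1125 ≡ 6·6·36·6·6 ≡ 1 (mod 43).

1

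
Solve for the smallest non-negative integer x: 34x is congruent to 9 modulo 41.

28

34⁻¹ ≡ 35 (mod 41) because 34·35 = 1190 = 29·41 + 1.
Multiplying both sides by 35: x ≡ 35·9 = 315 ≡ 28 (mod 41).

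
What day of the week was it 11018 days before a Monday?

11018 = 1574·7 + 0, so 11018 mod 7 = 0.
Monday − 0 days → Monday.

Monday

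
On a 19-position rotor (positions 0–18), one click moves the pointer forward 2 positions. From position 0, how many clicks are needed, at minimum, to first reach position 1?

10

2·10 = 20 = 1·19 + 1, so 2⁻¹ ≡ 10 (mod 19).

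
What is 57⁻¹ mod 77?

57·50 = 2850 = 37·77 + 1, so 57⁻¹ ≡ 50 (mod 77).

50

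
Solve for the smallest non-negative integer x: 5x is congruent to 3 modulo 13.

11

5⁻¹ ≡ 8 (mod 13) because 5·8 = 40 = 3·13 + 1.
So x ≡ 8·3 = 24 ≡ 11 (mod 13).
Check: 5·11 = 55 = 4·13 + 3.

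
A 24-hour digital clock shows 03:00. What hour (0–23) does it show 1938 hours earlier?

9

1938 = 80·24 + 18, so 1938 mod 24 = 18.
(3 − 18) mod 24 = 9.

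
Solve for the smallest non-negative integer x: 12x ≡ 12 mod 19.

The inverse of 12 mod 19 is 8 (since 12·8 = 96 ≡ 1).
Multiplying both sides by 8: x ≡ 8·12 = 96 ≡ 1 (mod 19).

1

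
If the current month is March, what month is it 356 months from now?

November

356 mod 12 = 8 (since 29·12 = 348).
March + 8 months → November.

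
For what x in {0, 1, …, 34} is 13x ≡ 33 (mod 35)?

16

The inverse of 13 mod 35 is 27 (since 13·27 = 351 ≡ 1).
So x ≡ 27·33 = 891 ≡ 16 (mod 35).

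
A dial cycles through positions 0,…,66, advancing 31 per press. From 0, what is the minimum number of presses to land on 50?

The inverse of 31 mod 67 is 13 (since 31·13 = 403 ≡ 1).
So x ≡ 13·50 = 650 ≡ 47 (mod 67).

47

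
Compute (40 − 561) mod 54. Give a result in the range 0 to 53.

19

Dividing 561 by 54 gives quotient 10 and remainder 21.
(40 − 21) mod 54 = 19.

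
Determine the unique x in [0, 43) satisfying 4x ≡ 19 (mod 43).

37

4⁻¹ ≡ 11 (mod 43) because 4·11 = 44 = 1·43 + 1.
Multiplying both sides by 11: x ≡ 11·19 = 209 ≡ 37 (mod 43).
Check: 4·37 = 148 = 3·43 + 19.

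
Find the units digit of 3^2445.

3

Last digits of 3^n: 3, 9, 7, 1 (period 4).
2445 leaves remainder 1 on division by 4, so 3^2445 ends in 3.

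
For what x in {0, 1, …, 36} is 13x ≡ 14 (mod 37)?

The inverse of 13 mod 37 is 20 (since 13·20 = 260 ≡ 1).
Multiplying both sides by 20: x ≡ 20·14 = 280 ≡ 21 (mod 37).
Check: 13·21 = 273 = 7·37 + 14.

21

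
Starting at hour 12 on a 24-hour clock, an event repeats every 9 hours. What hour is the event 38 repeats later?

38·9 = 342.
342 = 14·24 + 6, so 342 mod 24 = 6.
(12 + 6) mod 24 = 18.

18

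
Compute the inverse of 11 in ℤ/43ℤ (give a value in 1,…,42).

4

11·4 = 44 = 1·43 + 1, so 11⁻¹ ≡ 4 (mod 43).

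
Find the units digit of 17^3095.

3

Last digits of 7^n: 7, 9, 3, 1 (period 4).
3095 leaves remainder 3 on division by 4, so 17^3095 ends in 3.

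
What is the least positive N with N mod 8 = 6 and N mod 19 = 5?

62

x ≡ 6 (mod 8) gives x ∈ {6, 14, 22, 30, 38, 46, 54, 62}.
The first of these with x mod 19 = 5 is 62.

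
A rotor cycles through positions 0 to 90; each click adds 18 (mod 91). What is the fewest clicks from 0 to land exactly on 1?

18·86 = 1548 = 17·91 + 1, so 18⁻¹ ≡ 86 (mod 91).

86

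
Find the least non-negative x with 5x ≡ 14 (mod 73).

5⁻¹ ≡ 44 (mod 73) because 5·44 = 220 = 3·73 + 1.
So x ≡ 44·14 = 616 ≡ 32 (mod 73).

32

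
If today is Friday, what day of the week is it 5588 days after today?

Sunday

5588 = 798·7 + 2, so 5588 mod 7 = 2.
Friday + 2 days → Sunday.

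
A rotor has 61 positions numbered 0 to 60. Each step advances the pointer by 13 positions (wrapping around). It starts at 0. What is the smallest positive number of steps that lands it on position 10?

The inverse of 13 mod 61 is 47 (since 13·47 = 611 ≡ 1).
So x ≡ 47·10 = 470 ≡ 43 (mod 61).

43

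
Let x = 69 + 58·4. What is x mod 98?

7

58·4 = 232.
Dividing 232 by 98 gives quotient 2 and remainder 36.
(69 + 36) mod 98 = 7.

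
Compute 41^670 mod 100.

Successive squares of 41 mod 100: 41^1≡41, 41^2≡81, 41^4≡61, 41^8≡21, 41^16≡41, 41^32≡81, 41^64≡61, 41^128≡21, 41^256≡41, 41^512≡81.
670 = 2 + 4 + 8 + 16 + 128 + 512, so 41^670 ≡ 81·61·21·41·21·81 ≡ 1 (mod 100).

1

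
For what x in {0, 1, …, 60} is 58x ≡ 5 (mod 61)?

39

The inverse of 58 mod 61 is 20 (since 58·20 = 1160 ≡ 1).
Multiplying both sides by 20: x ≡ 20·5 = 100 ≡ 39 (mod 61).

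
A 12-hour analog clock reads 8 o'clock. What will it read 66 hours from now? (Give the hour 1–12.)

2

66 = 5·12 + 6, so 66 mod 12 = 6.
8 + 6 → 2 on a 12-hour dial.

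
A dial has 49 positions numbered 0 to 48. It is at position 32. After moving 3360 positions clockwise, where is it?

11

3360 − 68·49 = 28, so 3360 ≡ 28 (mod 49).
(32 + 28) mod 49 = 11.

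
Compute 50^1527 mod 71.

By repeated squaring mod 71: 50^1≡50, 50^2≡15, 50^4≡12, 50^8≡2, 50^16≡4, 50^32≡16, 50^64≡43, 50^128≡3, 50^256≡9, 50^512≡10, 50^1024≡29.
1527 = 1 + 2 + 4 + 16 + 32 + 64 + 128 + 256 + 1024, so 50^1527 ≡ 50·15·12·4·16·43·3·9·29 ≡ 10 (mod 71).

10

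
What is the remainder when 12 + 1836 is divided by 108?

1836 − 17·108 = 0, so 1836 ≡ 0 (mod 108).
(12 + 0) mod 108 = 12.

12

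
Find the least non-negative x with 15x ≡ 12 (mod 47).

29

15⁻¹ ≡ 22 (mod 47) because 15·22 = 330 = 7·47 + 1.
So x ≡ 22·12 = 264 ≡ 29 (mod 47).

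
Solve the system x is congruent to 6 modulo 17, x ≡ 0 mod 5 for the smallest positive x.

x ≡ 0 (mod 5) gives x ∈ {0, 5, 10, 15, 20, 25, 30, 35, …}.
The first of these with x mod 17 = 6 is 40.

40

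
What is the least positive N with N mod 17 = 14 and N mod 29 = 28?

Since 29·10 ≡ 1 (mod 17), take x = 28 + 29·((14−28)·10 mod 17) = 28 + 29·13 = 405.
Check: 405 mod 17 = 14, 405 mod 29 = 28.

405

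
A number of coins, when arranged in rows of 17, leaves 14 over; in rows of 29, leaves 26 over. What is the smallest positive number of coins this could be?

490

x ≡ 14 (mod 17) gives x ∈ {14, 31, 48, 65, 82, 99, 116, 133, …}.
The first of these with x mod 29 = 26 is 490.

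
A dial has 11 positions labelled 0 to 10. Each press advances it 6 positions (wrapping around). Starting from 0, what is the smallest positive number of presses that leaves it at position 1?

2

11 = 1·6 + 5
6 = 1·5 + 1
5 = 5·1 + 0
Back-substituting gives 6·2 ≡ 1 (mod 11).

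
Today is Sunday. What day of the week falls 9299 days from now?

Wednesday

9299 − 1328·7 = 3, so 9299 ≡ 3 (mod 7).
Sunday + 3 days → Wednesday.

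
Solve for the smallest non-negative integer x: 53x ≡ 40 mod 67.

53⁻¹ ≡ 43 (mod 67) because 53·43 = 2279 = 34·67 + 1.
Multiplying both sides by 43: x ≡ 43·40 = 1720 ≡ 45 (mod 67).

45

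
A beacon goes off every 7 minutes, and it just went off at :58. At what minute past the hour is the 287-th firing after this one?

287·7 = 2009.
2009 mod 60 = 29 (since 33·60 = 1980).
(58 + 29) mod 60 = 27.

27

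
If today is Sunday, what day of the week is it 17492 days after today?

Dividing 17492 by 7 gives quotient 2498 and remainder 6.
Sunday + 6 days → Saturday.

Saturday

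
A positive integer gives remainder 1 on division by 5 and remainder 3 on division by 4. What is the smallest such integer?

11

x ≡ 3 (mod 4) gives x ∈ {3, 7, 11}.
The first of these with x mod 5 = 1 is 11.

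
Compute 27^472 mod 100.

21

Successive squares of 27 mod 100: 27^1≡27, 27^2≡29, 27^4≡41, 27^8≡81, 27^16≡61, 27^32≡21, 27^64≡41, 27^128≡81, 27^256≡61.
472 = 8 + 16 + 64 + 128 + 256, so 27^472 ≡ 81·61·41·81·61 ≡ 21 (mod 100).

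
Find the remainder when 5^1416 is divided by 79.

52

Successive squares of 5 mod 79: 5^1≡5, 5^2≡25, 5^4≡72, 5^8≡49, 5^16≡31, 5^32≡13, 5^64≡11, 5^128≡42, 5^256≡26, 5^512≡44, 5^1024≡40.
1416 = 8 + 128 + 256 + 1024, so 5^1416 ≡ 49·42·26·40 ≡ 52 (mod 79).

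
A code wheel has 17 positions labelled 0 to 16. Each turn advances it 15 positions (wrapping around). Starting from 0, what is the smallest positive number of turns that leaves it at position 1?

15·8 = 120 = 7·17 + 1, so 15⁻¹ ≡ 8 (mod 17).

8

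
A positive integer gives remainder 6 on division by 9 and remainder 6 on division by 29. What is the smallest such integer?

6

x ≡ 6 (mod 9) gives x ∈ {6}.
The first of these with x mod 29 = 6 is 6.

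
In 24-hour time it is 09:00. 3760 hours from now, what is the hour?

1

3760 − 156·24 = 16, so 3760 ≡ 16 (mod 24).
(9 + 16) mod 24 = 1.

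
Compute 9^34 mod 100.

61

By repeated squaring mod 100: 9^1≡9, 9^2≡81, 9^4≡61, 9^8≡21, 9^16≡41, 9^32≡81.
Since 34 = 2 + 32 in binary, 9^34 ≡ 81·81 ≡ 61 (mod 100).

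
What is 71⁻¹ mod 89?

84

71·84 = 5964 = 67·89 + 1, so 71⁻¹ ≡ 84 (mod 89).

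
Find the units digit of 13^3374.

Last digits of 3^n: 3, 9, 7, 1 (period 4).
3374 mod 4 = 2, so the last digit matches 3^2 = 9.

9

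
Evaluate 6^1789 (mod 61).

By repeated squaring mod 61: 6^1≡6, 6^2≡36, 6^4≡15, 6^8≡42, 6^16≡56, 6^32≡25, 6^64≡15, 6^128≡42, 6^256≡56, 6^512≡25, 6^1024≡15.
1789 = 1 + 4 + 8 + 16 + 32 + 64 + 128 + 512 + 1024, so 6^1789 ≡ 6·15·42·56·25·15·42·25·15 ≡ 43 (mod 61).

43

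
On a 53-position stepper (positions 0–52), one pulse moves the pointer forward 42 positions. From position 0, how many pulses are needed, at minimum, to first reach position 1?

53 = 1·42 + 11
42 = 3·11 + 9
11 = 1·9 + 2
9 = 4·2 + 1
2 = 2·1 + 0
Back-substituting gives 42·24 ≡ 1 (mod 53).

24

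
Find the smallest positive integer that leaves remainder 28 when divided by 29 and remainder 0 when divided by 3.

x ≡ 0 (mod 3) gives x ∈ {0, 3, 6, 9, 12, 15, 18, 21, …}.
The first of these with x mod 29 = 28 is 57.

57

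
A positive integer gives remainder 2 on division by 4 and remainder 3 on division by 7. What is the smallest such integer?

10

x ≡ 2 (mod 4) gives x ∈ {2, 6, 10}.
The first of these with x mod 7 = 3 is 10.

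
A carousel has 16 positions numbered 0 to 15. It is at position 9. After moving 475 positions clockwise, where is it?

Dividing 475 by 16 gives quotient 29 and remainder 11.
(9 + 11) mod 16 = 4.

4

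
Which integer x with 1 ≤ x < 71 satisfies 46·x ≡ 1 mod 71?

46·17 = 782 = 11·71 + 1, so 46⁻¹ ≡ 17 (mod 71).

17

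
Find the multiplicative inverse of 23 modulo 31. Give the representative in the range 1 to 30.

27

23·27 = 621 = 20·31 + 1, so 23⁻¹ ≡ 27 (mod 31).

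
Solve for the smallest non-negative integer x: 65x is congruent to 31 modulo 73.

60

The inverse of 65 mod 73 is 9 (since 65·9 = 585 ≡ 1).
So x ≡ 9·31 = 279 ≡ 60 (mod 73).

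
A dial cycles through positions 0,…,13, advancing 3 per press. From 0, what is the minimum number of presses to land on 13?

9

The inverse of 3 mod 14 is 5 (since 3·5 = 15 ≡ 1).
Multiplying both sides by 5: x ≡ 5·13 = 65 ≡ 9 (mod 14).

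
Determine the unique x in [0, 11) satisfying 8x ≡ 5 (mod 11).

2

The inverse of 8 mod 11 is 7 (since 8·7 = 56 ≡ 1).
Multiplying both sides by 7: x ≡ 7·5 = 35 ≡ 2 (mod 11).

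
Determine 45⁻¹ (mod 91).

91 = 2·45 + 1
45 = 45·1 + 0
Back-substituting gives 45·89 ≡ 1 (mod 91).

89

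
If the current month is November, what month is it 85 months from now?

December

85 = 7·12 + 1, so 85 mod 12 = 1.
November + 1 month → December.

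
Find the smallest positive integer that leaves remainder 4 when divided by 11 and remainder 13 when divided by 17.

81

x ≡ 4 (mod 11) gives x ∈ {4, 15, 26, 37, 48, 59, 70, 81}.
The first of these with x mod 17 = 13 is 81.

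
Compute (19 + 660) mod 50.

29

660 mod 50 = 10 (since 13·50 = 650).
(19 + 10) mod 50 = 29.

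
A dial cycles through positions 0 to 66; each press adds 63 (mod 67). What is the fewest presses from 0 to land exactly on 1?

50

63·50 = 3150 = 47·67 + 1, so 63⁻¹ ≡ 50 (mod 67).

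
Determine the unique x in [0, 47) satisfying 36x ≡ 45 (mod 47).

13

The inverse of 36 mod 47 is 17 (since 36·17 = 612 ≡ 1).
So x ≡ 17·45 = 765 ≡ 13 (mod 47).
Check: 36·13 = 468 = 9·47 + 45.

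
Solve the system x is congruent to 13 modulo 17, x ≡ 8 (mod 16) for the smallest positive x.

200

Since 16·16 ≡ 1 (mod 17), take x = 8 + 16·((13−8)·16 mod 17) = 8 + 16·12 = 200.
Check: 200 mod 17 = 13, 200 mod 16 = 8.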